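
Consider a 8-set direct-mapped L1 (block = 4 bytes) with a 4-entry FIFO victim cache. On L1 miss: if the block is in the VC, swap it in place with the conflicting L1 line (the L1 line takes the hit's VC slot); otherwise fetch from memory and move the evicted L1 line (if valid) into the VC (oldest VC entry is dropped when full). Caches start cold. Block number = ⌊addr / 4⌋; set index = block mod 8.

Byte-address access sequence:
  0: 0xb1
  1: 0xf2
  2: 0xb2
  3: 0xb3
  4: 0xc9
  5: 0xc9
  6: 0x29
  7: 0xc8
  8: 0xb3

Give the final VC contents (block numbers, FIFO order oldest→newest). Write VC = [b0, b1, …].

VC = [60, 10]

#0 0xb1→b44/s4 MISS; vc=[]
#1 0xf2→b60/s4 MISS; vc=[44]
#2 0xb2→b44/s4 VC-HIT; vc=[60]
#3 0xb3→b44/s4 L1-HIT; vc=[60]
#4 0xc9→b50/s2 MISS; vc=[60]
#5 0xc9→b50/s2 L1-HIT; vc=[60]
#6 0x29→b10/s2 MISS; vc=[60,50]
#7 0xc8→b50/s2 VC-HIT; vc=[60,10]
#8 0xb3→b44/s4 L1-HIT; vc=[60,10]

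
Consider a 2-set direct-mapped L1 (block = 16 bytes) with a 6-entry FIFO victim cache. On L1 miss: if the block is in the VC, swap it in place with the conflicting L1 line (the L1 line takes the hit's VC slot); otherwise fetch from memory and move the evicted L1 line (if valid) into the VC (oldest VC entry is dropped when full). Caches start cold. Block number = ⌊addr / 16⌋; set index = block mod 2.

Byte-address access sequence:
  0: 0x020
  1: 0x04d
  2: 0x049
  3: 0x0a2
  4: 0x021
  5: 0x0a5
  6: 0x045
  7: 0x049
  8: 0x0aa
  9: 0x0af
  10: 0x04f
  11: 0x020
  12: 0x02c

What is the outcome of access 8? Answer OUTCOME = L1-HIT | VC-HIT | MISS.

#0 0x20→b2/s0 MISS; vc=[]
#1 0x4d→b4/s0 MISS; vc=[2]
#2 0x49→b4/s0 L1-HIT; vc=[2]
#3 0xa2→b10/s0 MISS; vc=[2,4]
#4 0x21→b2/s0 VC-HIT; vc=[10,4]
#5 0xa5→b10/s0 VC-HIT; vc=[2,4]
#6 0x45→b4/s0 VC-HIT; vc=[2,10]
#7 0x49→b4/s0 L1-HIT; vc=[2,10]
#8 0xaa→b10/s0 VC-HIT; vc=[2,4]
#9 0xaf→b10/s0 L1-HIT; vc=[2,4]
#10 0x4f→b4/s0 VC-HIT; vc=[2,10]
#11 0x20→b2/s0 VC-HIT; vc=[4,10]
#12 0x2c→b2/s0 L1-HIT; vc=[4,10]

OUTCOME = VC-HIT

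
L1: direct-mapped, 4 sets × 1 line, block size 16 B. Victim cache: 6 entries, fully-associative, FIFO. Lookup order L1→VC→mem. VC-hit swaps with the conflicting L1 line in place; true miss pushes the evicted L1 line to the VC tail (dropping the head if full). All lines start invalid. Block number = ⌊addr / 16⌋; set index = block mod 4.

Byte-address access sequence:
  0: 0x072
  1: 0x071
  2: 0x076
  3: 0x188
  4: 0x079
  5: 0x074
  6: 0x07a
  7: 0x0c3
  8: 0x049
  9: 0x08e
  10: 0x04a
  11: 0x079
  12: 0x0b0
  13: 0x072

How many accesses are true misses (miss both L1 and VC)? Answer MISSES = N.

#0 0x72→b7/s3 MISS; vc=[]
#1 0x71→b7/s3 L1-HIT; vc=[]
#2 0x76→b7/s3 L1-HIT; vc=[]
#3 0x188→b24/s0 MISS; vc=[]
#4 0x79→b7/s3 L1-HIT; vc=[]
#5 0x74→b7/s3 L1-HIT; vc=[]
#6 0x7a→b7/s3 L1-HIT; vc=[]
#7 0xc3→b12/s0 MISS; vc=[24]
#8 0x49→b4/s0 MISS; vc=[24,12]
#9 0x8e→b8/s0 MISS; vc=[24,12,4]
#10 0x4a→b4/s0 VC-HIT; vc=[24,12,8]
#11 0x79→b7/s3 L1-HIT; vc=[24,12,8]
#12 0xb0→b11/s3 MISS; vc=[24,12,8,7]
#13 0x72→b7/s3 VC-HIT; vc=[24,12,8,11]

MISSES = 6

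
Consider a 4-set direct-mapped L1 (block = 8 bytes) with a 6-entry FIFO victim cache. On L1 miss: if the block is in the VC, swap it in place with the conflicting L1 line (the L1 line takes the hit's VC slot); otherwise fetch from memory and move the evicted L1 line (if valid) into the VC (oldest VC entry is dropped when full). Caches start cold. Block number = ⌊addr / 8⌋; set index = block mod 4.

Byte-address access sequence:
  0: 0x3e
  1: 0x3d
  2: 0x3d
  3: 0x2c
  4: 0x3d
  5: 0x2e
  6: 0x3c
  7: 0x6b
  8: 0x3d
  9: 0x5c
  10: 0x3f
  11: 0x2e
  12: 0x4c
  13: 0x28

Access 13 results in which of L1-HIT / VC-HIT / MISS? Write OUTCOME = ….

OUTCOME = VC-HIT

0: 0x3e (blk 7, set 3) → MISS  vc=[]
1: 0x3d (blk 7, set 3) → L1-HIT  vc=[]
2: 0x3d (blk 7, set 3) → L1-HIT  vc=[]
3: 0x2c (blk 5, set 1) → MISS  vc=[]
4: 0x3d (blk 7, set 3) → L1-HIT  vc=[]
5: 0x2e (blk 5, set 1) → L1-HIT  vc=[]
6: 0x3c (blk 7, set 3) → L1-HIT  vc=[]
7: 0x6b (blk 13, set 1) → MISS  vc=[5]
8: 0x3d (blk 7, set 3) → L1-HIT  vc=[5]
9: 0x5c (blk 11, set 3) → MISS  vc=[5, 7]
10: 0x3f (blk 7, set 3) → VC-HIT  vc=[5, 11]
11: 0x2e (blk 5, set 1) → VC-HIT  vc=[13, 11]
12: 0x4c (blk 9, set 1) → MISS  vc=[13, 11, 5]
13: 0x28 (blk 5, set 1) → VC-HIT  vc=[13, 11, 9]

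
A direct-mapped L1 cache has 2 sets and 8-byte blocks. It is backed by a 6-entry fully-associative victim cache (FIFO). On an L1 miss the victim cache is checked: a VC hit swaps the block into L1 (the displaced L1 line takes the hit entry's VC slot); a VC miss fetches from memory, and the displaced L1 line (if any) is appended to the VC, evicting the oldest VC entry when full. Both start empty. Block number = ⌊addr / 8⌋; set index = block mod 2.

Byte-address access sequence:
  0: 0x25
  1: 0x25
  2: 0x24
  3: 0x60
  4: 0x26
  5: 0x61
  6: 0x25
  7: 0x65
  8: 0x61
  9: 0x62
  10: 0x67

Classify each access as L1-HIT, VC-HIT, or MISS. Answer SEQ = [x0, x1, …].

SEQ = [MISS, L1-HIT, L1-HIT, MISS, VC-HIT, VC-HIT, VC-HIT, VC-HIT, L1-HIT, L1-HIT, L1-HIT]

#0 0x25→b4/s0 MISS; vc=[]
#1 0x25→b4/s0 L1-HIT; vc=[]
#2 0x24→b4/s0 L1-HIT; vc=[]
#3 0x60→b12/s0 MISS; vc=[4]
#4 0x26→b4/s0 VC-HIT; vc=[12]
#5 0x61→b12/s0 VC-HIT; vc=[4]
#6 0x25→b4/s0 VC-HIT; vc=[12]
#7 0x65→b12/s0 VC-HIT; vc=[4]
#8 0x61→b12/s0 L1-HIT; vc=[4]
#9 0x62→b12/s0 L1-HIT; vc=[4]
#10 0x67→b12/s0 L1-HIT; vc=[4]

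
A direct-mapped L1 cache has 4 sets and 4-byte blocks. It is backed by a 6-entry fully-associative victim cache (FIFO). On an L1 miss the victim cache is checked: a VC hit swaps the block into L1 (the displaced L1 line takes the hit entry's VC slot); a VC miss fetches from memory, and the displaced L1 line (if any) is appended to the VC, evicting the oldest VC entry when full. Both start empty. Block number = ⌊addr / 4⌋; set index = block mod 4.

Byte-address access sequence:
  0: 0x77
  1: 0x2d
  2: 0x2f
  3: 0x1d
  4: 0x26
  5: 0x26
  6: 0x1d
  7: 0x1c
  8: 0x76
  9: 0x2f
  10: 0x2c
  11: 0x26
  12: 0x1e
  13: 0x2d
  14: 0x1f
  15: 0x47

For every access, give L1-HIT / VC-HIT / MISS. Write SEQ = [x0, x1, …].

  [0] addr=0x77 blk=29 s=1: MISS | VC []
  [1] addr=0x2d blk=11 s=3: MISS | VC []
  [2] addr=0x2f blk=11 s=3: L1-HIT | VC []
  [3] addr=0x1d blk=7 s=3: MISS | VC [11]
  [4] addr=0x26 blk=9 s=1: MISS | VC [11, 29]
  [5] addr=0x26 blk=9 s=1: L1-HIT | VC [11, 29]
  [6] addr=0x1d blk=7 s=3: L1-HIT | VC [11, 29]
  [7] addr=0x1c blk=7 s=3: L1-HIT | VC [11, 29]
  [8] addr=0x76 blk=29 s=1: VC-HIT | VC [11, 9]
  [9] addr=0x2f blk=11 s=3: VC-HIT | VC [7, 9]
  [10] addr=0x2c blk=11 s=3: L1-HIT | VC [7, 9]
  [11] addr=0x26 blk=9 s=1: VC-HIT | VC [7, 29]
  [12] addr=0x1e blk=7 s=3: VC-HIT | VC [11, 29]
  [13] addr=0x2d blk=11 s=3: VC-HIT | VC [7, 29]
  [14] addr=0x1f blk=7 s=3: VC-HIT | VC [11, 29]
  [15] addr=0x47 blk=17 s=1: MISS | VC [11, 29, 9]

SEQ = [MISS, MISS, L1-HIT, MISS, MISS, L1-HIT, L1-HIT, L1-HIT, VC-HIT, VC-HIT, L1-HIT, VC-HIT, VC-HIT, VC-HIT, VC-HIT, MISS]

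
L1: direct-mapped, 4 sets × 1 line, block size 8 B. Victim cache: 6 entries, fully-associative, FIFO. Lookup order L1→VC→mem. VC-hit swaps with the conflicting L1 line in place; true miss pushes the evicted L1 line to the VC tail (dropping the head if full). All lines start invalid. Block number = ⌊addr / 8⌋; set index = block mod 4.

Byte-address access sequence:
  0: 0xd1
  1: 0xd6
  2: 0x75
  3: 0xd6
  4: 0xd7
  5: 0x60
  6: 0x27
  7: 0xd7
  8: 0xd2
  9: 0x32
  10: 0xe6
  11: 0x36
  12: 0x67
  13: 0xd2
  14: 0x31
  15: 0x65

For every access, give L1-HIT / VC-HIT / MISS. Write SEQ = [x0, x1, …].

0: 0xd1 (blk 26, set 2) → MISS  vc=[]
1: 0xd6 (blk 26, set 2) → L1-HIT  vc=[]
2: 0x75 (blk 14, set 2) → MISS  vc=[26]
3: 0xd6 (blk 26, set 2) → VC-HIT  vc=[14]
4: 0xd7 (blk 26, set 2) → L1-HIT  vc=[14]
5: 0x60 (blk 12, set 0) → MISS  vc=[14]
6: 0x27 (blk 4, set 0) → MISS  vc=[14, 12]
7: 0xd7 (blk 26, set 2) → L1-HIT  vc=[14, 12]
8: 0xd2 (blk 26, set 2) → L1-HIT  vc=[14, 12]
9: 0x32 (blk 6, set 2) → MISS  vc=[14, 12, 26]
10: 0xe6 (blk 28, set 0) → MISS  vc=[14, 12, 26, 4]
11: 0x36 (blk 6, set 2) → L1-HIT  vc=[14, 12, 26, 4]
12: 0x67 (blk 12, set 0) → VC-HIT  vc=[14, 28, 26, 4]
13: 0xd2 (blk 26, set 2) → VC-HIT  vc=[14, 28, 6, 4]
14: 0x31 (blk 6, set 2) → VC-HIT  vc=[14, 28, 26, 4]
15: 0x65 (blk 12, set 0) → L1-HIT  vc=[14, 28, 26, 4]

SEQ = [MISS, L1-HIT, MISS, VC-HIT, L1-HIT, MISS, MISS, L1-HIT, L1-HIT, MISS, MISS, L1-HIT, VC-HIT, VC-HIT, VC-HIT, L1-HIT]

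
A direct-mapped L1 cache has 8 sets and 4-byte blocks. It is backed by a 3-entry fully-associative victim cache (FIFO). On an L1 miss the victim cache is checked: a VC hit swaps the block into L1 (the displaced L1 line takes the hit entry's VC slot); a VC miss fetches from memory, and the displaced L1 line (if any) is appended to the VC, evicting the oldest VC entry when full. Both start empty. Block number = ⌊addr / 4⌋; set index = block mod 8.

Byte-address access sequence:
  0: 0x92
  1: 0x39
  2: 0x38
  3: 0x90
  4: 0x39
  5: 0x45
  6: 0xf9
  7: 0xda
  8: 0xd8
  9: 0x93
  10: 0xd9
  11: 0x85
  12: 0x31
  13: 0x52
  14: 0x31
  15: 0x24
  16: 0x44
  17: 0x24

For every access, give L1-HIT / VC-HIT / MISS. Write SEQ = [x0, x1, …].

SEQ = [MISS, MISS, L1-HIT, L1-HIT, L1-HIT, MISS, MISS, MISS, L1-HIT, L1-HIT, L1-HIT, MISS, MISS, MISS, VC-HIT, MISS, MISS, VC-HIT]

0: 0x92 (blk 36, set 4) → MISS  vc=[]
1: 0x39 (blk 14, set 6) → MISS  vc=[]
2: 0x38 (blk 14, set 6) → L1-HIT  vc=[]
3: 0x90 (blk 36, set 4) → L1-HIT  vc=[]
4: 0x39 (blk 14, set 6) → L1-HIT  vc=[]
5: 0x45 (blk 17, set 1) → MISS  vc=[]
6: 0xf9 (blk 62, set 6) → MISS  vc=[14]
7: 0xda (blk 54, set 6) → MISS  vc=[14, 62]
8: 0xd8 (blk 54, set 6) → L1-HIT  vc=[14, 62]
9: 0x93 (blk 36, set 4) → L1-HIT  vc=[14, 62]
10: 0xd9 (blk 54, set 6) → L1-HIT  vc=[14, 62]
11: 0x85 (blk 33, set 1) → MISS  vc=[14, 62, 17]
12: 0x31 (blk 12, set 4) → MISS  vc=[62, 17, 36]
13: 0x52 (blk 20, set 4) → MISS  vc=[17, 36, 12]
14: 0x31 (blk 12, set 4) → VC-HIT  vc=[17, 36, 20]
15: 0x24 (blk 9, set 1) → MISS  vc=[36, 20, 33]
16: 0x44 (blk 17, set 1) → MISS  vc=[20, 33, 9]
17: 0x24 (blk 9, set 1) → VC-HIT  vc=[20, 33, 17]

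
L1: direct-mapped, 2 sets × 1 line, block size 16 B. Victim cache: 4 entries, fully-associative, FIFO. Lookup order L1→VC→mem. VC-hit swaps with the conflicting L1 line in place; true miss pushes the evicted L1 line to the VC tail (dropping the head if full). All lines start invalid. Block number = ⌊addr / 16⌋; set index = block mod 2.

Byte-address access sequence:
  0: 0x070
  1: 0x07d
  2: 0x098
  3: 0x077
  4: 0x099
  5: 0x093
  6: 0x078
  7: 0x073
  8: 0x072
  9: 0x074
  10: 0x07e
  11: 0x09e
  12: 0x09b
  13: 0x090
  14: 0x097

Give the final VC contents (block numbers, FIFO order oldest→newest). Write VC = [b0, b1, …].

#0 0x70→b7/s1 MISS; vc=[]
#1 0x7d→b7/s1 L1-HIT; vc=[]
#2 0x98→b9/s1 MISS; vc=[7]
#3 0x77→b7/s1 VC-HIT; vc=[9]
#4 0x99→b9/s1 VC-HIT; vc=[7]
#5 0x93→b9/s1 L1-HIT; vc=[7]
#6 0x78→b7/s1 VC-HIT; vc=[9]
#7 0x73→b7/s1 L1-HIT; vc=[9]
#8 0x72→b7/s1 L1-HIT; vc=[9]
#9 0x74→b7/s1 L1-HIT; vc=[9]
#10 0x7e→b7/s1 L1-HIT; vc=[9]
#11 0x9e→b9/s1 VC-HIT; vc=[7]
#12 0x9b→b9/s1 L1-HIT; vc=[7]
#13 0x90→b9/s1 L1-HIT; vc=[7]
#14 0x97→b9/s1 L1-HIT; vc=[7]

VC = [7]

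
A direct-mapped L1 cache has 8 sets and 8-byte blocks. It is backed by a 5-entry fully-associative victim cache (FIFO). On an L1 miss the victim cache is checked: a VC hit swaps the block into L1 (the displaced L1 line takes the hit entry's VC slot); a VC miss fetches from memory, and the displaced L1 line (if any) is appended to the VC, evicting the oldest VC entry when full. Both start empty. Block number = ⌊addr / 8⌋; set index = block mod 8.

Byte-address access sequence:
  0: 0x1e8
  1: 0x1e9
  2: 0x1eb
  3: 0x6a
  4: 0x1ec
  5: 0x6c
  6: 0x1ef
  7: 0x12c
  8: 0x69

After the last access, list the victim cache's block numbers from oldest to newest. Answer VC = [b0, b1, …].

VC = [37, 61]

  [0] addr=0x1e8 blk=61 s=5: MISS | VC []
  [1] addr=0x1e9 blk=61 s=5: L1-HIT | VC []
  [2] addr=0x1eb blk=61 s=5: L1-HIT | VC []
  [3] addr=0x6a blk=13 s=5: MISS | VC [61]
  [4] addr=0x1ec blk=61 s=5: VC-HIT | VC [13]
  [5] addr=0x6c blk=13 s=5: VC-HIT | VC [61]
  [6] addr=0x1ef blk=61 s=5: VC-HIT | VC [13]
  [7] addr=0x12c blk=37 s=5: MISS | VC [13, 61]
  [8] addr=0x69 blk=13 s=5: VC-HIT | VC [37, 61]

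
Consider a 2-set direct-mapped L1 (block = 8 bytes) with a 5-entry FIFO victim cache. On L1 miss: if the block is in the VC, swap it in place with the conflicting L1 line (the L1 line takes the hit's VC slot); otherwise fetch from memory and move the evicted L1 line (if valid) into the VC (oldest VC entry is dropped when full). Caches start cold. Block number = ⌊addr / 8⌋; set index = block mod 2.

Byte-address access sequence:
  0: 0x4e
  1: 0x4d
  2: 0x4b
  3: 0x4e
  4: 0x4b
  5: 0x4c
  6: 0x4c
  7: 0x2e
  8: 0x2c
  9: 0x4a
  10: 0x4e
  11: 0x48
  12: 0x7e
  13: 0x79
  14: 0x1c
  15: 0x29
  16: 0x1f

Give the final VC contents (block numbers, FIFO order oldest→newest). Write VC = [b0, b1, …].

VC = [5, 9, 15]

0: 0x4e (blk 9, set 1) → MISS  vc=[]
1: 0x4d (blk 9, set 1) → L1-HIT  vc=[]
2: 0x4b (blk 9, set 1) → L1-HIT  vc=[]
3: 0x4e (blk 9, set 1) → L1-HIT  vc=[]
4: 0x4b (blk 9, set 1) → L1-HIT  vc=[]
5: 0x4c (blk 9, set 1) → L1-HIT  vc=[]
6: 0x4c (blk 9, set 1) → L1-HIT  vc=[]
7: 0x2e (blk 5, set 1) → MISS  vc=[9]
8: 0x2c (blk 5, set 1) → L1-HIT  vc=[9]
9: 0x4a (blk 9, set 1) → VC-HIT  vc=[5]
10: 0x4e (blk 9, set 1) → L1-HIT  vc=[5]
11: 0x48 (blk 9, set 1) → L1-HIT  vc=[5]
12: 0x7e (blk 15, set 1) → MISS  vc=[5, 9]
13: 0x79 (blk 15, set 1) → L1-HIT  vc=[5, 9]
14: 0x1c (blk 3, set 1) → MISS  vc=[5, 9, 15]
15: 0x29 (blk 5, set 1) → VC-HIT  vc=[3, 9, 15]
16: 0x1f (blk 3, set 1) → VC-HIT  vc=[5, 9, 15]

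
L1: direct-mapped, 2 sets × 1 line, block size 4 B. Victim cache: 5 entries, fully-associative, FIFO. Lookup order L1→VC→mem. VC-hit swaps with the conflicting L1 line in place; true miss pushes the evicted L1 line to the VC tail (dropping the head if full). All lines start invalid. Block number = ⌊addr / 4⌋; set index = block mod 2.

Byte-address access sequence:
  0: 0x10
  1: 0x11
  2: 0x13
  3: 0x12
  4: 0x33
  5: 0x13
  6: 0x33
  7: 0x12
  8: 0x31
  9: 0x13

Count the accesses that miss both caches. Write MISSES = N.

MISSES = 2

0: 0x10 (blk 4, set 0) → MISS  vc=[]
1: 0x11 (blk 4, set 0) → L1-HIT  vc=[]
2: 0x13 (blk 4, set 0) → L1-HIT  vc=[]
3: 0x12 (blk 4, set 0) → L1-HIT  vc=[]
4: 0x33 (blk 12, set 0) → MISS  vc=[4]
5: 0x13 (blk 4, set 0) → VC-HIT  vc=[12]
6: 0x33 (blk 12, set 0) → VC-HIT  vc=[4]
7: 0x12 (blk 4, set 0) → VC-HIT  vc=[12]
8: 0x31 (blk 12, set 0) → VC-HIT  vc=[4]
9: 0x13 (blk 4, set 0) → VC-HIT  vc=[12]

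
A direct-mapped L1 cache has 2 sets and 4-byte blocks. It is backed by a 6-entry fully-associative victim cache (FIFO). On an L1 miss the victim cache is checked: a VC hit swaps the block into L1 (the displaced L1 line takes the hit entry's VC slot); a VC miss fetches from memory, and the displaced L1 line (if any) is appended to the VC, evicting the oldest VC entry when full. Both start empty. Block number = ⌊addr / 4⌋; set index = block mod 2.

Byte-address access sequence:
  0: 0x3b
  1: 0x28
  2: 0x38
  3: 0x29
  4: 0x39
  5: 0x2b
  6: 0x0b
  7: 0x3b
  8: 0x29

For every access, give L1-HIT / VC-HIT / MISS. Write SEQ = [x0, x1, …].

SEQ = [MISS, MISS, VC-HIT, VC-HIT, VC-HIT, VC-HIT, MISS, VC-HIT, VC-HIT]

  [0] addr=0x3b blk=14 s=0: MISS | VC []
  [1] addr=0x28 blk=10 s=0: MISS | VC [14]
  [2] addr=0x38 blk=14 s=0: VC-HIT | VC [10]
  [3] addr=0x29 blk=10 s=0: VC-HIT | VC [14]
  [4] addr=0x39 blk=14 s=0: VC-HIT | VC [10]
  [5] addr=0x2b blk=10 s=0: VC-HIT | VC [14]
  [6] addr=0xb blk=2 s=0: MISS | VC [14, 10]
  [7] addr=0x3b blk=14 s=0: VC-HIT | VC [2, 10]
  [8] addr=0x29 blk=10 s=0: VC-HIT | VC [2, 14]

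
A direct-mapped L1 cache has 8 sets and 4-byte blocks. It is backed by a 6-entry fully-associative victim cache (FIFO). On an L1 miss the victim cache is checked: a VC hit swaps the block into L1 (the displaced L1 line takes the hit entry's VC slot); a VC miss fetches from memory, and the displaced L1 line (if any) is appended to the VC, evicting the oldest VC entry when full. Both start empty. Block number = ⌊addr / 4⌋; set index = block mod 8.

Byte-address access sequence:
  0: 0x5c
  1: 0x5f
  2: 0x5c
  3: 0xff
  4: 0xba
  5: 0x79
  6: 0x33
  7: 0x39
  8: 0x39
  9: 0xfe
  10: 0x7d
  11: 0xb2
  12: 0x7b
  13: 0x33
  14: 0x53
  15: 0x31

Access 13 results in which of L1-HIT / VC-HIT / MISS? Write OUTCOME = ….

0: 0x5c (blk 23, set 7) → MISS  vc=[]
1: 0x5f (blk 23, set 7) → L1-HIT  vc=[]
2: 0x5c (blk 23, set 7) → L1-HIT  vc=[]
3: 0xff (blk 63, set 7) → MISS  vc=[23]
4: 0xba (blk 46, set 6) → MISS  vc=[23]
5: 0x79 (blk 30, set 6) → MISS  vc=[23, 46]
6: 0x33 (blk 12, set 4) → MISS  vc=[23, 46]
7: 0x39 (blk 14, set 6) → MISS  vc=[23, 46, 30]
8: 0x39 (blk 14, set 6) → L1-HIT  vc=[23, 46, 30]
9: 0xfe (blk 63, set 7) → L1-HIT  vc=[23, 46, 30]
10: 0x7d (blk 31, set 7) → MISS  vc=[23, 46, 30, 63]
11: 0xb2 (blk 44, set 4) → MISS  vc=[23, 46, 30, 63, 12]
12: 0x7b (blk 30, set 6) → VC-HIT  vc=[23, 46, 14, 63, 12]
13: 0x33 (blk 12, set 4) → VC-HIT  vc=[23, 46, 14, 63, 44]
14: 0x53 (blk 20, set 4) → MISS  vc=[23, 46, 14, 63, 44, 12]
15: 0x31 (blk 12, set 4) → VC-HIT  vc=[23, 46, 14, 63, 44, 20]

OUTCOME = VC-HIT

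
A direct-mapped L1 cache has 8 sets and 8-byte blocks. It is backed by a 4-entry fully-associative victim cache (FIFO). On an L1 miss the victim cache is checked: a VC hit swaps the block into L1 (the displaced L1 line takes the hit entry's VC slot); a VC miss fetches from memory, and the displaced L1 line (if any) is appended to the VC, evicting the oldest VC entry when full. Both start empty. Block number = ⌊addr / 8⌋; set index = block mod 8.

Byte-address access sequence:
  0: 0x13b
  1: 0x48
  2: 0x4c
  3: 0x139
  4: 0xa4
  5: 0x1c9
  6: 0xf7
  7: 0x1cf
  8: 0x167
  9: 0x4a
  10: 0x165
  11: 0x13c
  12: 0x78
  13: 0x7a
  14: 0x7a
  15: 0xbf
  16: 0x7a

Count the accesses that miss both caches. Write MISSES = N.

MISSES = 8

#0 0x13b→b39/s7 MISS; vc=[]
#1 0x48→b9/s1 MISS; vc=[]
#2 0x4c→b9/s1 L1-HIT; vc=[]
#3 0x139→b39/s7 L1-HIT; vc=[]
#4 0xa4→b20/s4 MISS; vc=[]
#5 0x1c9→b57/s1 MISS; vc=[9]
#6 0xf7→b30/s6 MISS; vc=[9]
#7 0x1cf→b57/s1 L1-HIT; vc=[9]
#8 0x167→b44/s4 MISS; vc=[9,20]
#9 0x4a→b9/s1 VC-HIT; vc=[57,20]
#10 0x165→b44/s4 L1-HIT; vc=[57,20]
#11 0x13c→b39/s7 L1-HIT; vc=[57,20]
#12 0x78→b15/s7 MISS; vc=[57,20,39]
#13 0x7a→b15/s7 L1-HIT; vc=[57,20,39]
#14 0x7a→b15/s7 L1-HIT; vc=[57,20,39]
#15 0xbf→b23/s7 MISS; vc=[57,20,39,15]
#16 0x7a→b15/s7 VC-HIT; vc=[57,20,39,23]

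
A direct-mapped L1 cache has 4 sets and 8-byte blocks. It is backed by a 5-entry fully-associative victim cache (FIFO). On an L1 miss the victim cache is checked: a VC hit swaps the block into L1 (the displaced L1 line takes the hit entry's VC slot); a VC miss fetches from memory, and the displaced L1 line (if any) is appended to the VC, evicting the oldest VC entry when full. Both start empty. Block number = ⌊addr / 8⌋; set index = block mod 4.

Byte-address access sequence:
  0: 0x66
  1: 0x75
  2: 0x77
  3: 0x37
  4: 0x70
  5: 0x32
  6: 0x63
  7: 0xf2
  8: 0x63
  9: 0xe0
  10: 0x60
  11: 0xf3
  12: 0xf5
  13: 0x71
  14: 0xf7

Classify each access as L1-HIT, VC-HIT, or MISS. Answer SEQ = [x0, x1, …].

  [0] addr=0x66 blk=12 s=0: MISS | VC []
  [1] addr=0x75 blk=14 s=2: MISS | VC []
  [2] addr=0x77 blk=14 s=2: L1-HIT | VC []
  [3] addr=0x37 blk=6 s=2: MISS | VC [14]
  [4] addr=0x70 blk=14 s=2: VC-HIT | VC [6]
  [5] addr=0x32 blk=6 s=2: VC-HIT | VC [14]
  [6] addr=0x63 blk=12 s=0: L1-HIT | VC [14]
  [7] addr=0xf2 blk=30 s=2: MISS | VC [14, 6]
  [8] addr=0x63 blk=12 s=0: L1-HIT | VC [14, 6]
  [9] addr=0xe0 blk=28 s=0: MISS | VC [14, 6, 12]
  [10] addr=0x60 blk=12 s=0: VC-HIT | VC [14, 6, 28]
  [11] addr=0xf3 blk=30 s=2: L1-HIT | VC [14, 6, 28]
  [12] addr=0xf5 blk=30 s=2: L1-HIT | VC [14, 6, 28]
  [13] addr=0x71 blk=14 s=2: VC-HIT | VC [30, 6, 28]
  [14] addr=0xf7 blk=30 s=2: VC-HIT | VC [14, 6, 28]

SEQ = [MISS, MISS, L1-HIT, MISS, VC-HIT, VC-HIT, L1-HIT, MISS, L1-HIT, MISS, VC-HIT, L1-HIT, L1-HIT, VC-HIT, VC-HIT]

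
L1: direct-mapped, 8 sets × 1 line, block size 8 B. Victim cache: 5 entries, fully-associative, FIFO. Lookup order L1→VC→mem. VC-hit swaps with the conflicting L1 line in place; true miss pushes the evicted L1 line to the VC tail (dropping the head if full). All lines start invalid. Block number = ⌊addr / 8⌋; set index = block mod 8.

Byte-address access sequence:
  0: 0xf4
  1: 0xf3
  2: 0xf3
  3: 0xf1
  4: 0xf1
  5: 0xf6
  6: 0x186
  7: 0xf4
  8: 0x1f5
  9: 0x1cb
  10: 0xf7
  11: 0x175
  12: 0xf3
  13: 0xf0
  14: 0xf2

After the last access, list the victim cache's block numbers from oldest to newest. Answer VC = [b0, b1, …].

VC = [62, 46]

  [0] addr=0xf4 blk=30 s=6: MISS | VC []
  [1] addr=0xf3 blk=30 s=6: L1-HIT | VC []
  [2] addr=0xf3 blk=30 s=6: L1-HIT | VC []
  [3] addr=0xf1 blk=30 s=6: L1-HIT | VC []
  [4] addr=0xf1 blk=30 s=6: L1-HIT | VC []
  [5] addr=0xf6 blk=30 s=6: L1-HIT | VC []
  [6] addr=0x186 blk=48 s=0: MISS | VC []
  [7] addr=0xf4 blk=30 s=6: L1-HIT | VC []
  [8] addr=0x1f5 blk=62 s=6: MISS | VC [30]
  [9] addr=0x1cb blk=57 s=1: MISS | VC [30]
  [10] addr=0xf7 blk=30 s=6: VC-HIT | VC [62]
  [11] addr=0x175 blk=46 s=6: MISS | VC [62, 30]
  [12] addr=0xf3 blk=30 s=6: VC-HIT | VC [62, 46]
  [13] addr=0xf0 blk=30 s=6: L1-HIT | VC [62, 46]
  [14] addr=0xf2 blk=30 s=6: L1-HIT | VC [62, 46]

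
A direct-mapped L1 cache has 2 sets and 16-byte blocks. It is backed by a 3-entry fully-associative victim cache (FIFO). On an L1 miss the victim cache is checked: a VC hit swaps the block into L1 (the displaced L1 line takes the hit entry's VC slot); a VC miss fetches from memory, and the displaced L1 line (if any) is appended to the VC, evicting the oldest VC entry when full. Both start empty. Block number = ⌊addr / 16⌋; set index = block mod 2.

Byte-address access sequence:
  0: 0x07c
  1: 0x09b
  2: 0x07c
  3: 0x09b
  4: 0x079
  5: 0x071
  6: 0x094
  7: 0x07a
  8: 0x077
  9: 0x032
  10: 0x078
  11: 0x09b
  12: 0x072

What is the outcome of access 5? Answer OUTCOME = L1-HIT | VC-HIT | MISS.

OUTCOME = L1-HIT

0: 0x7c (blk 7, set 1) → MISS  vc=[]
1: 0x9b (blk 9, set 1) → MISS  vc=[7]
2: 0x7c (blk 7, set 1) → VC-HIT  vc=[9]
3: 0x9b (blk 9, set 1) → VC-HIT  vc=[7]
4: 0x79 (blk 7, set 1) → VC-HIT  vc=[9]
5: 0x71 (blk 7, set 1) → L1-HIT  vc=[9]
6: 0x94 (blk 9, set 1) → VC-HIT  vc=[7]
7: 0x7a (blk 7, set 1) → VC-HIT  vc=[9]
8: 0x77 (blk 7, set 1) → L1-HIT  vc=[9]
9: 0x32 (blk 3, set 1) → MISS  vc=[9, 7]
10: 0x78 (blk 7, set 1) → VC-HIT  vc=[9, 3]
11: 0x9b (blk 9, set 1) → VC-HIT  vc=[7, 3]
12: 0x72 (blk 7, set 1) → VC-HIT  vc=[9, 3]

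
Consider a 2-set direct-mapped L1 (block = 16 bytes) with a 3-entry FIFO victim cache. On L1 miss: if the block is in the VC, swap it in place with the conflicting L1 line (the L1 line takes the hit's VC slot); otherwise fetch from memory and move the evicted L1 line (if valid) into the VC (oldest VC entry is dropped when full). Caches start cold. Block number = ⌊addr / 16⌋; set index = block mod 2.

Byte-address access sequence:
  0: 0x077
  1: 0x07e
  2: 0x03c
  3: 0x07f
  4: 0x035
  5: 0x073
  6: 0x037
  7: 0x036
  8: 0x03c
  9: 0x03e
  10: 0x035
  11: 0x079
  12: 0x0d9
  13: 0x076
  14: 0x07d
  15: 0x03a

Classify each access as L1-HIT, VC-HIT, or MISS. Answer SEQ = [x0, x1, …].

SEQ = [MISS, L1-HIT, MISS, VC-HIT, VC-HIT, VC-HIT, VC-HIT, L1-HIT, L1-HIT, L1-HIT, L1-HIT, VC-HIT, MISS, VC-HIT, L1-HIT, VC-HIT]

#0 0x77→b7/s1 MISS; vc=[]
#1 0x7e→b7/s1 L1-HIT; vc=[]
#2 0x3c→b3/s1 MISS; vc=[7]
#3 0x7f→b7/s1 VC-HIT; vc=[3]
#4 0x35→b3/s1 VC-HIT; vc=[7]
#5 0x73→b7/s1 VC-HIT; vc=[3]
#6 0x37→b3/s1 VC-HIT; vc=[7]
#7 0x36→b3/s1 L1-HIT; vc=[7]
#8 0x3c→b3/s1 L1-HIT; vc=[7]
#9 0x3e→b3/s1 L1-HIT; vc=[7]
#10 0x35→b3/s1 L1-HIT; vc=[7]
#11 0x79→b7/s1 VC-HIT; vc=[3]
#12 0xd9→b13/s1 MISS; vc=[3,7]
#13 0x76→b7/s1 VC-HIT; vc=[3,13]
#14 0x7d→b7/s1 L1-HIT; vc=[3,13]
#15 0x3a→b3/s1 VC-HIT; vc=[7,13]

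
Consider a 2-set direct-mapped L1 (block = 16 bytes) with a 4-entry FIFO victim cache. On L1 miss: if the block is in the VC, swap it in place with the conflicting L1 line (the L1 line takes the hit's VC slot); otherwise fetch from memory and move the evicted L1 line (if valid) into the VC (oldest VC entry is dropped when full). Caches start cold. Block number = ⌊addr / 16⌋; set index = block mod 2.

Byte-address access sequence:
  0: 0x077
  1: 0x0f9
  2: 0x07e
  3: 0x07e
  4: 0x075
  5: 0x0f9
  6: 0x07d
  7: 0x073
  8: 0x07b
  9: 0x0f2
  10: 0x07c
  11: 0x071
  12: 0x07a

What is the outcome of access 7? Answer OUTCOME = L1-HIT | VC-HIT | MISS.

OUTCOME = L1-HIT

0: 0x77 (blk 7, set 1) → MISS  vc=[]
1: 0xf9 (blk 15, set 1) → MISS  vc=[7]
2: 0x7e (blk 7, set 1) → VC-HIT  vc=[15]
3: 0x7e (blk 7, set 1) → L1-HIT  vc=[15]
4: 0x75 (blk 7, set 1) → L1-HIT  vc=[15]
5: 0xf9 (blk 15, set 1) → VC-HIT  vc=[7]
6: 0x7d (blk 7, set 1) → VC-HIT  vc=[15]
7: 0x73 (blk 7, set 1) → L1-HIT  vc=[15]
8: 0x7b (blk 7, set 1) → L1-HIT  vc=[15]
9: 0xf2 (blk 15, set 1) → VC-HIT  vc=[7]
10: 0x7c (blk 7, set 1) → VC-HIT  vc=[15]
11: 0x71 (blk 7, set 1) → L1-HIT  vc=[15]
12: 0x7a (blk 7, set 1) → L1-HIT  vc=[15]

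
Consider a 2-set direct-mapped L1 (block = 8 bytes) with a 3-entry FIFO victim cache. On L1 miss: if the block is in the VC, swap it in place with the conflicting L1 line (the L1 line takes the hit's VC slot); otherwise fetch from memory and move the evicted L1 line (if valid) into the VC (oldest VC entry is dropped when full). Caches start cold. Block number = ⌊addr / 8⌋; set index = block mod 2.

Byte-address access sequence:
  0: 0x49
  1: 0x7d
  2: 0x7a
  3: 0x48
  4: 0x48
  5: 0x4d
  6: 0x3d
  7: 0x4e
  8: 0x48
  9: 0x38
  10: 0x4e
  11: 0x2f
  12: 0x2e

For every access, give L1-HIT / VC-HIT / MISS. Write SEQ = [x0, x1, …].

SEQ = [MISS, MISS, L1-HIT, VC-HIT, L1-HIT, L1-HIT, MISS, VC-HIT, L1-HIT, VC-HIT, VC-HIT, MISS, L1-HIT]

  [0] addr=0x49 blk=9 s=1: MISS | VC []
  [1] addr=0x7d blk=15 s=1: MISS | VC [9]
  [2] addr=0x7a blk=15 s=1: L1-HIT | VC [9]
  [3] addr=0x48 blk=9 s=1: VC-HIT | VC [15]
  [4] addr=0x48 blk=9 s=1: L1-HIT | VC [15]
  [5] addr=0x4d blk=9 s=1: L1-HIT | VC [15]
  [6] addr=0x3d blk=7 s=1: MISS | VC [15, 9]
  [7] addr=0x4e blk=9 s=1: VC-HIT | VC [15, 7]
  [8] addr=0x48 blk=9 s=1: L1-HIT | VC [15, 7]
  [9] addr=0x38 blk=7 s=1: VC-HIT | VC [15, 9]
  [10] addr=0x4e blk=9 s=1: VC-HIT | VC [15, 7]
  [11] addr=0x2f blk=5 s=1: MISS | VC [15, 7, 9]
  [12] addr=0x2e blk=5 s=1: L1-HIT | VC [15, 7, 9]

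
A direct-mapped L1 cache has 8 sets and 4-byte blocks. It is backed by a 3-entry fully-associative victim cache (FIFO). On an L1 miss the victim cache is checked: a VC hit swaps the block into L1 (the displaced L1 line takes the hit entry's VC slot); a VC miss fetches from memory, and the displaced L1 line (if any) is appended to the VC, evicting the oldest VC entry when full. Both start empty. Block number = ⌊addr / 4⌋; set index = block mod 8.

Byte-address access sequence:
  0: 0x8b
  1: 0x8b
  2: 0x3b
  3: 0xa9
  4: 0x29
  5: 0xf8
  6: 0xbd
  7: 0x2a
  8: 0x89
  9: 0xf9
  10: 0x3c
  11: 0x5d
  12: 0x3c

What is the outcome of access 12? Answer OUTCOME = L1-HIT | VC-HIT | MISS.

0: 0x8b (blk 34, set 2) → MISS  vc=[]
1: 0x8b (blk 34, set 2) → L1-HIT  vc=[]
2: 0x3b (blk 14, set 6) → MISS  vc=[]
3: 0xa9 (blk 42, set 2) → MISS  vc=[34]
4: 0x29 (blk 10, set 2) → MISS  vc=[34, 42]
5: 0xf8 (blk 62, set 6) → MISS  vc=[34, 42, 14]
6: 0xbd (blk 47, set 7) → MISS  vc=[34, 42, 14]
7: 0x2a (blk 10, set 2) → L1-HIT  vc=[34, 42, 14]
8: 0x89 (blk 34, set 2) → VC-HIT  vc=[10, 42, 14]
9: 0xf9 (blk 62, set 6) → L1-HIT  vc=[10, 42, 14]
10: 0x3c (blk 15, set 7) → MISS  vc=[42, 14, 47]
11: 0x5d (blk 23, set 7) → MISS  vc=[14, 47, 15]
12: 0x3c (blk 15, set 7) → VC-HIT  vc=[14, 47, 23]

OUTCOME = VC-HIT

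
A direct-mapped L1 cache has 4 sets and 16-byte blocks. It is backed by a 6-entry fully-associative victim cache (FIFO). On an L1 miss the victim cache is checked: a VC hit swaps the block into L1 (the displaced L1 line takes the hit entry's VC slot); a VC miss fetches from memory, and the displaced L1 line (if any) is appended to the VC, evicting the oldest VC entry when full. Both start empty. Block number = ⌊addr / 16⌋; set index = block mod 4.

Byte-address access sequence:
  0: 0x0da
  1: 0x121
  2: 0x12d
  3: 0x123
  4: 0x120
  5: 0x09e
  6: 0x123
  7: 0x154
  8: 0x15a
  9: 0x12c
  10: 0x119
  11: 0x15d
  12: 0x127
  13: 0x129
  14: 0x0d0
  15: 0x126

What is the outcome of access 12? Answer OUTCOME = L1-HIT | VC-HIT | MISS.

  [0] addr=0xda blk=13 s=1: MISS | VC []
  [1] addr=0x121 blk=18 s=2: MISS | VC []
  [2] addr=0x12d blk=18 s=2: L1-HIT | VC []
  [3] addr=0x123 blk=18 s=2: L1-HIT | VC []
  [4] addr=0x120 blk=18 s=2: L1-HIT | VC []
  [5] addr=0x9e blk=9 s=1: MISS | VC [13]
  [6] addr=0x123 blk=18 s=2: L1-HIT | VC [13]
  [7] addr=0x154 blk=21 s=1: MISS | VC [13, 9]
  [8] addr=0x15a blk=21 s=1: L1-HIT | VC [13, 9]
  [9] addr=0x12c blk=18 s=2: L1-HIT | VC [13, 9]
  [10] addr=0x119 blk=17 s=1: MISS | VC [13, 9, 21]
  [11] addr=0x15d blk=21 s=1: VC-HIT | VC [13, 9, 17]
  [12] addr=0x127 blk=18 s=2: L1-HIT | VC [13, 9, 17]
  [13] addr=0x129 blk=18 s=2: L1-HIT | VC [13, 9, 17]
  [14] addr=0xd0 blk=13 s=1: VC-HIT | VC [21, 9, 17]
  [15] addr=0x126 blk=18 s=2: L1-HIT | VC [21, 9, 17]

OUTCOME = L1-HIT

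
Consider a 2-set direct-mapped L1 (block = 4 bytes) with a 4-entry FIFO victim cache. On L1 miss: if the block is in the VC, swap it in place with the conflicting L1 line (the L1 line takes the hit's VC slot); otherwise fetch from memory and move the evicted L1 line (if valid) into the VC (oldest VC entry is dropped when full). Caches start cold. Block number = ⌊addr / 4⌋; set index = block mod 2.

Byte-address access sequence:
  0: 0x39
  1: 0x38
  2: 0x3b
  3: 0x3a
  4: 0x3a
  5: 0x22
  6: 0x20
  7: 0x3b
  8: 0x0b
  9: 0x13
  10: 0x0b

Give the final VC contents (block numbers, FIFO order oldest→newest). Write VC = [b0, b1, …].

VC = [8, 14, 4]

0: 0x39 (blk 14, set 0) → MISS  vc=[]
1: 0x38 (blk 14, set 0) → L1-HIT  vc=[]
2: 0x3b (blk 14, set 0) → L1-HIT  vc=[]
3: 0x3a (blk 14, set 0) → L1-HIT  vc=[]
4: 0x3a (blk 14, set 0) → L1-HIT  vc=[]
5: 0x22 (blk 8, set 0) → MISS  vc=[14]
6: 0x20 (blk 8, set 0) → L1-HIT  vc=[14]
7: 0x3b (blk 14, set 0) → VC-HIT  vc=[8]
8: 0xb (blk 2, set 0) → MISS  vc=[8, 14]
9: 0x13 (blk 4, set 0) → MISS  vc=[8, 14, 2]
10: 0xb (blk 2, set 0) → VC-HIT  vc=[8, 14, 4]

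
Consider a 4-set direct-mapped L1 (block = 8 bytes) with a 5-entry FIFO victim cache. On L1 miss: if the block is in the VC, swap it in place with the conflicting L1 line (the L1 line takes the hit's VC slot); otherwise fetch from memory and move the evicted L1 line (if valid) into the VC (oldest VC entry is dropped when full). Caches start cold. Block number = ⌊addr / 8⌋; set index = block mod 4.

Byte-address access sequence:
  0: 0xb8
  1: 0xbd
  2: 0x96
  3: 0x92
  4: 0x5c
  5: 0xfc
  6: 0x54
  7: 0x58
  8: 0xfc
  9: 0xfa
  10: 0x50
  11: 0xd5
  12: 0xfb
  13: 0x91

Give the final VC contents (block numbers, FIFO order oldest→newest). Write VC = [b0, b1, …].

0: 0xb8 (blk 23, set 3) → MISS  vc=[]
1: 0xbd (blk 23, set 3) → L1-HIT  vc=[]
2: 0x96 (blk 18, set 2) → MISS  vc=[]
3: 0x92 (blk 18, set 2) → L1-HIT  vc=[]
4: 0x5c (blk 11, set 3) → MISS  vc=[23]
5: 0xfc (blk 31, set 3) → MISS  vc=[23, 11]
6: 0x54 (blk 10, set 2) → MISS  vc=[23, 11, 18]
7: 0x58 (blk 11, set 3) → VC-HIT  vc=[23, 31, 18]
8: 0xfc (blk 31, set 3) → VC-HIT  vc=[23, 11, 18]
9: 0xfa (blk 31, set 3) → L1-HIT  vc=[23, 11, 18]
10: 0x50 (blk 10, set 2) → L1-HIT  vc=[23, 11, 18]
11: 0xd5 (blk 26, set 2) → MISS  vc=[23, 11, 18, 10]
12: 0xfb (blk 31, set 3) → L1-HIT  vc=[23, 11, 18, 10]
13: 0x91 (blk 18, set 2) → VC-HIT  vc=[23, 11, 26, 10]

VC = [23, 11, 26, 10]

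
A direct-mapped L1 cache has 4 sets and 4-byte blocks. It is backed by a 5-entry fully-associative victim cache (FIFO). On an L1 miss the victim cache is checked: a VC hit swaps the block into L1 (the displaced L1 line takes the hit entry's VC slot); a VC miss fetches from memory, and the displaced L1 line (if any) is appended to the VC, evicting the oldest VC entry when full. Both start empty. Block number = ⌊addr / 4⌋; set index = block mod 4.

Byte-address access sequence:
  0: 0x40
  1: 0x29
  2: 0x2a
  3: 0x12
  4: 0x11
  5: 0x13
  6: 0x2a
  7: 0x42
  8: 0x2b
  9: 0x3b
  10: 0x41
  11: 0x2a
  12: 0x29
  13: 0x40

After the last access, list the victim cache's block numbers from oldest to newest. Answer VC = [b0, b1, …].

0: 0x40 (blk 16, set 0) → MISS  vc=[]
1: 0x29 (blk 10, set 2) → MISS  vc=[]
2: 0x2a (blk 10, set 2) → L1-HIT  vc=[]
3: 0x12 (blk 4, set 0) → MISS  vc=[16]
4: 0x11 (blk 4, set 0) → L1-HIT  vc=[16]
5: 0x13 (blk 4, set 0) → L1-HIT  vc=[16]
6: 0x2a (blk 10, set 2) → L1-HIT  vc=[16]
7: 0x42 (blk 16, set 0) → VC-HIT  vc=[4]
8: 0x2b (blk 10, set 2) → L1-HIT  vc=[4]
9: 0x3b (blk 14, set 2) → MISS  vc=[4, 10]
10: 0x41 (blk 16, set 0) → L1-HIT  vc=[4, 10]
11: 0x2a (blk 10, set 2) → VC-HIT  vc=[4, 14]
12: 0x29 (blk 10, set 2) → L1-HIT  vc=[4, 14]
13: 0x40 (blk 16, set 0) → L1-HIT  vc=[4, 14]

VC = [4, 14]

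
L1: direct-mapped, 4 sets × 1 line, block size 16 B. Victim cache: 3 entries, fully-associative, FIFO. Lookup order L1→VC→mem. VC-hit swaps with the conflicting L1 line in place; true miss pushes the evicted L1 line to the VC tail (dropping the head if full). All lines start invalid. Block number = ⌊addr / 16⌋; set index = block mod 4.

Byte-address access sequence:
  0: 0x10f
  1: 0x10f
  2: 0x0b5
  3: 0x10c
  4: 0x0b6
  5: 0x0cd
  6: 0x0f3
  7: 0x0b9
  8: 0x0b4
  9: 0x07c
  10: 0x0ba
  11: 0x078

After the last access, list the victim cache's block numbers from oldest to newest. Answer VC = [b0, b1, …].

VC = [16, 15, 11]

#0 0x10f→b16/s0 MISS; vc=[]
#1 0x10f→b16/s0 L1-HIT; vc=[]
#2 0xb5→b11/s3 MISS; vc=[]
#3 0x10c→b16/s0 L1-HIT; vc=[]
#4 0xb6→b11/s3 L1-HIT; vc=[]
#5 0xcd→b12/s0 MISS; vc=[16]
#6 0xf3→b15/s3 MISS; vc=[16,11]
#7 0xb9→b11/s3 VC-HIT; vc=[16,15]
#8 0xb4→b11/s3 L1-HIT; vc=[16,15]
#9 0x7c→b7/s3 MISS; vc=[16,15,11]
#10 0xba→b11/s3 VC-HIT; vc=[16,15,7]
#11 0x78→b7/s3 VC-HIT; vc=[16,15,11]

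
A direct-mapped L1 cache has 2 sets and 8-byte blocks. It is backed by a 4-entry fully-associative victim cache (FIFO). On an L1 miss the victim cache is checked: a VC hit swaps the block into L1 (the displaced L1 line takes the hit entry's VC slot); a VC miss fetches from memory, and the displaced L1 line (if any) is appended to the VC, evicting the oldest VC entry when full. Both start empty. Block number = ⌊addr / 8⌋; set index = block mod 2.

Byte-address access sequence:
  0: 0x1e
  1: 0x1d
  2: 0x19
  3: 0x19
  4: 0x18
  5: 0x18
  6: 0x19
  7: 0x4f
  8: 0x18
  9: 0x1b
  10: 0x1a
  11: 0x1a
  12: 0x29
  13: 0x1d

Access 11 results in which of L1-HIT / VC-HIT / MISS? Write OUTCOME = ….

OUTCOME = L1-HIT

  [0] addr=0x1e blk=3 s=1: MISS | VC []
  [1] addr=0x1d blk=3 s=1: L1-HIT | VC []
  [2] addr=0x19 blk=3 s=1: L1-HIT | VC []
  [3] addr=0x19 blk=3 s=1: L1-HIT | VC []
  [4] addr=0x18 blk=3 s=1: L1-HIT | VC []
  [5] addr=0x18 blk=3 s=1: L1-HIT | VC []
  [6] addr=0x19 blk=3 s=1: L1-HIT | VC []
  [7] addr=0x4f blk=9 s=1: MISS | VC [3]
  [8] addr=0x18 blk=3 s=1: VC-HIT | VC [9]
  [9] addr=0x1b blk=3 s=1: L1-HIT | VC [9]
  [10] addr=0x1a blk=3 s=1: L1-HIT | VC [9]
  [11] addr=0x1a blk=3 s=1: L1-HIT | VC [9]
  [12] addr=0x29 blk=5 s=1: MISS | VC [9, 3]
  [13] addr=0x1d blk=3 s=1: VC-HIT | VC [9, 5]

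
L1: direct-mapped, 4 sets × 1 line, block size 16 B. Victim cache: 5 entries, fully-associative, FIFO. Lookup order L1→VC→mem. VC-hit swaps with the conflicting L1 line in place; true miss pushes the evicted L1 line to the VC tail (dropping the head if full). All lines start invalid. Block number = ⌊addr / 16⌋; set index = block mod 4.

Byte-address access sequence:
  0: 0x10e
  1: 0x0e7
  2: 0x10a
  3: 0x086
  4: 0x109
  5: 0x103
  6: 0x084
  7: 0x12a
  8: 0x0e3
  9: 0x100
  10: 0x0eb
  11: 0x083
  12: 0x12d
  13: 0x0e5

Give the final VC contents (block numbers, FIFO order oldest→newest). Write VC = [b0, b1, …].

VC = [16, 18]

#0 0x10e→b16/s0 MISS; vc=[]
#1 0xe7→b14/s2 MISS; vc=[]
#2 0x10a→b16/s0 L1-HIT; vc=[]
#3 0x86→b8/s0 MISS; vc=[16]
#4 0x109→b16/s0 VC-HIT; vc=[8]
#5 0x103→b16/s0 L1-HIT; vc=[8]
#6 0x84→b8/s0 VC-HIT; vc=[16]
#7 0x12a→b18/s2 MISS; vc=[16,14]
#8 0xe3→b14/s2 VC-HIT; vc=[16,18]
#9 0x100→b16/s0 VC-HIT; vc=[8,18]
#10 0xeb→b14/s2 L1-HIT; vc=[8,18]
#11 0x83→b8/s0 VC-HIT; vc=[16,18]
#12 0x12d→b18/s2 VC-HIT; vc=[16,14]
#13 0xe5→b14/s2 VC-HIT; vc=[16,18]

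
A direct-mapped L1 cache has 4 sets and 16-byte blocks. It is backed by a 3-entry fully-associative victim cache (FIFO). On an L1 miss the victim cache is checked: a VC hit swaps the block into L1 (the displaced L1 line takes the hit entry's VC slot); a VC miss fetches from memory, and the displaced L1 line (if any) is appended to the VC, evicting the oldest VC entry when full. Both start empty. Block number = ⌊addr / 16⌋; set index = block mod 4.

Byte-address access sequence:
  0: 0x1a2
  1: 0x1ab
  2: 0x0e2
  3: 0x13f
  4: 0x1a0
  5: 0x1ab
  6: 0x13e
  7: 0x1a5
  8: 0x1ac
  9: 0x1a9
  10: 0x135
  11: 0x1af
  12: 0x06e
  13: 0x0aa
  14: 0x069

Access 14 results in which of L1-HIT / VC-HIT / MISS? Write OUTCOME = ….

  [0] addr=0x1a2 blk=26 s=2: MISS | VC []
  [1] addr=0x1ab blk=26 s=2: L1-HIT | VC []
  [2] addr=0xe2 blk=14 s=2: MISS | VC [26]
  [3] addr=0x13f blk=19 s=3: MISS | VC [26]
  [4] addr=0x1a0 blk=26 s=2: VC-HIT | VC [14]
  [5] addr=0x1ab blk=26 s=2: L1-HIT | VC [14]
  [6] addr=0x13e blk=19 s=3: L1-HIT | VC [14]
  [7] addr=0x1a5 blk=26 s=2: L1-HIT | VC [14]
  [8] addr=0x1ac blk=26 s=2: L1-HIT | VC [14]
  [9] addr=0x1a9 blk=26 s=2: L1-HIT | VC [14]
  [10] addr=0x135 blk=19 s=3: L1-HIT | VC [14]
  [11] addr=0x1af blk=26 s=2: L1-HIT | VC [14]
  [12] addr=0x6e blk=6 s=2: MISS | VC [14, 26]
  [13] addr=0xaa blk=10 s=2: MISS | VC [14, 26, 6]
  [14] addr=0x69 blk=6 s=2: VC-HIT | VC [14, 26, 10]

OUTCOME = VC-HIT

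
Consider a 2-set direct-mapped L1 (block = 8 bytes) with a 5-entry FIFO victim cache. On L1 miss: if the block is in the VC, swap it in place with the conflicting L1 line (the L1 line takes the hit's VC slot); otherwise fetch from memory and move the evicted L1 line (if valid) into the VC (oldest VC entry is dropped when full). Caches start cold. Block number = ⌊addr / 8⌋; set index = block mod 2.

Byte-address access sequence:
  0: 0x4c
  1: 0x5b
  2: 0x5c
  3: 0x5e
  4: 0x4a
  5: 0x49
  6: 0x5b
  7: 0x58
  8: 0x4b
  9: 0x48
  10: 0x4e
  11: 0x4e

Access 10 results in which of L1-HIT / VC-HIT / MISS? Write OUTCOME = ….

0: 0x4c (blk 9, set 1) → MISS  vc=[]
1: 0x5b (blk 11, set 1) → MISS  vc=[9]
2: 0x5c (blk 11, set 1) → L1-HIT  vc=[9]
3: 0x5e (blk 11, set 1) → L1-HIT  vc=[9]
4: 0x4a (blk 9, set 1) → VC-HIT  vc=[11]
5: 0x49 (blk 9, set 1) → L1-HIT  vc=[11]
6: 0x5b (blk 11, set 1) → VC-HIT  vc=[9]
7: 0x58 (blk 11, set 1) → L1-HIT  vc=[9]
8: 0x4b (blk 9, set 1) → VC-HIT  vc=[11]
9: 0x48 (blk 9, set 1) → L1-HIT  vc=[11]
10: 0x4e (blk 9, set 1) → L1-HIT  vc=[11]
11: 0x4e (blk 9, set 1) → L1-HIT  vc=[11]

OUTCOME = L1-HIT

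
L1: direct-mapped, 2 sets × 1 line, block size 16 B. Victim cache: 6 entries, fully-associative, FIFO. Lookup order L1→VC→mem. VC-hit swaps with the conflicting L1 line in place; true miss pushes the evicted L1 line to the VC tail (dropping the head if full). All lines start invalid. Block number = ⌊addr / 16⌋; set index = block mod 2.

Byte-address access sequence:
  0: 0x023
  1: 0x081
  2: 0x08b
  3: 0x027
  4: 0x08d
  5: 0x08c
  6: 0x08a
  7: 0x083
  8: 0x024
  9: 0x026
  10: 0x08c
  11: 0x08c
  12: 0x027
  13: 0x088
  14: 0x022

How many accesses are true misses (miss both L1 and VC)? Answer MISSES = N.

MISSES = 2

0: 0x23 (blk 2, set 0) → MISS  vc=[]
1: 0x81 (blk 8, set 0) → MISS  vc=[2]
2: 0x8b (blk 8, set 0) → L1-HIT  vc=[2]
3: 0x27 (blk 2, set 0) → VC-HIT  vc=[8]
4: 0x8d (blk 8, set 0) → VC-HIT  vc=[2]
5: 0x8c (blk 8, set 0) → L1-HIT  vc=[2]
6: 0x8a (blk 8, set 0) → L1-HIT  vc=[2]
7: 0x83 (blk 8, set 0) → L1-HIT  vc=[2]
8: 0x24 (blk 2, set 0) → VC-HIT  vc=[8]
9: 0x26 (blk 2, set 0) → L1-HIT  vc=[8]
10: 0x8c (blk 8, set 0) → VC-HIT  vc=[2]
11: 0x8c (blk 8, set 0) → L1-HIT  vc=[2]
12: 0x27 (blk 2, set 0) → VC-HIT  vc=[8]
13: 0x88 (blk 8, set 0) → VC-HIT  vc=[2]
14: 0x22 (blk 2, set 0) → VC-HIT  vc=[8]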